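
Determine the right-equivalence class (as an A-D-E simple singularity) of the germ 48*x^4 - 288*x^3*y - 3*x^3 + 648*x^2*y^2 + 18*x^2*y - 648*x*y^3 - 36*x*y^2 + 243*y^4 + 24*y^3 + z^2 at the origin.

E_6

The Hessian of f at 0 has rank 1. Corank 2; j^3 = -3*(x - 2*y)^3 is a perfect cube, so E-series; the 4-jet and mu = 6 give E_6.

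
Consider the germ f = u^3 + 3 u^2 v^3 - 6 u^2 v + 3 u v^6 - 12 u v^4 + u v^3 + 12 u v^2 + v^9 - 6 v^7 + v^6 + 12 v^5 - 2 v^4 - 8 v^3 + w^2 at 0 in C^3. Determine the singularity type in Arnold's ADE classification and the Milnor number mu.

Type E_7, Milnor number mu = 7.

The Hessian of f at 0 has rank 1. Corank 2; j^3 = (u - 2*v)^3 is a perfect cube, so E-series; the 4-jet and mu = 7 give E_7.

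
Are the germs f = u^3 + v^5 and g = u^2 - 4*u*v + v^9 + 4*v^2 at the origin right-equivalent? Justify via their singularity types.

No.

The Hessian of f at 0 has rank 0. Corank 2; j^3 = u^3 is a perfect cube, so E-series; the 5-jet and mu = 8 give E_8. The Hessian of g at 0 has rank 1. Corank 1: A-series; mu = 8 gives A_8. f is E_8 but g is A_8, hence not right-equivalent.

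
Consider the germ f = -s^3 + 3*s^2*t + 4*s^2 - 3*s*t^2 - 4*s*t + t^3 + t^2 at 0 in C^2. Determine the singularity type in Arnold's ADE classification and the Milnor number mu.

Type A2, Milnor number mu = 2.

The Hessian of f at 0 has rank 1. Corank 1: A-series; mu = 2 gives A_2.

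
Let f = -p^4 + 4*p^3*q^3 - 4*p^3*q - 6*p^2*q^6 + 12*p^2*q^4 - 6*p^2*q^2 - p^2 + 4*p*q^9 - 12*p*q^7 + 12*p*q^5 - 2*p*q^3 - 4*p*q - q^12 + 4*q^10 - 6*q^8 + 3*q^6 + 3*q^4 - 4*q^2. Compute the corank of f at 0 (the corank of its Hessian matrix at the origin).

The Hessian at 0 is [[-2, -4], [-4, -8]] of rank 1; hence corank 1.

1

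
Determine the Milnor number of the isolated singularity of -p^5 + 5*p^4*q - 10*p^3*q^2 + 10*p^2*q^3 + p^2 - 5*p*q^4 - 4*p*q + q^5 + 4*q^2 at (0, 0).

The Hessian of f at 0 is [[2, -4], [-4, 8]] with rank 1, so corank 1. A Groebner basis of the Jacobian ideal J(f) in C{p,q} is {q^4, p - 2*q}; counting standard monomials gives mu = 4. Corank 1: A-series; mu = 4 gives A_4.

4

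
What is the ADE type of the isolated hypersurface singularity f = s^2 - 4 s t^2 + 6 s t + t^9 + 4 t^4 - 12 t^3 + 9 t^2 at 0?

A_{8}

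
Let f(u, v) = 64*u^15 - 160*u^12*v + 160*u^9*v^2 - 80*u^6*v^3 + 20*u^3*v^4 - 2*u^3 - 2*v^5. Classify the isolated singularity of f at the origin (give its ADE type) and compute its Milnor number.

The Hessian of f at 0 is [[0, 0], [0, 0]] with rank 0, so corank 2. A Groebner basis of the Jacobian ideal J(f) in C{u,v} is {v^4, u^2}; counting standard monomials gives mu = 8. Corank 2; j^3 = -2*u^3 is a perfect cube, so E-series; the 5-jet and mu = 8 give E_8.

Type E8, Milnor number mu = 8.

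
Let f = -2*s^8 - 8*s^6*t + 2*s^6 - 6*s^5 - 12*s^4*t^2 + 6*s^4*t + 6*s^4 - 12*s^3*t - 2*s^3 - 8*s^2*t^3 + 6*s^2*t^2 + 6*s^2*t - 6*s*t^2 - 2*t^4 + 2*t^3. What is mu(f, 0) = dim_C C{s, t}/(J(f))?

6

The Hessian of f at 0 is [[0, 0], [0, 0]] with rank 0, so corank 2. A Groebner basis of the Jacobian ideal J(f) in C{s,t} is {s^3 - 3*s^2/2 + 3*s*t - 3*t^2/2, s^2*t - s^2 + 2*s*t - t^2, -s^2/2 + s*t^2 + s*t - t^2/2, t^3}; counting standard monomials gives mu = 6. Corank 2; j^3 = -2*(s - t)^3 is a perfect cube, so E-series; the 4-jet and mu = 6 give E_6.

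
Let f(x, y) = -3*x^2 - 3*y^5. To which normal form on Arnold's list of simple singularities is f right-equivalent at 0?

A_4

The Hessian of f at 0 has rank 1. Corank 1: A-series; mu = 4 gives A_4.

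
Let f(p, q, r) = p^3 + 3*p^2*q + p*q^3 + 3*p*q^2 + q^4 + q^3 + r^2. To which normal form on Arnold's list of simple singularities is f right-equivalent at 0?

The Hessian of f at 0 is [[0, 0, 0], [0, 0, 0], [0, 0, 2]] with rank 1, so corank 2. A Groebner basis of the Jacobian ideal J(f) in C{p,q,r} is {p^3 + 3*p^2*q + 6*p^2 + 12*p*q + 6*q^2, -3*p^2 + p*q^2 - 6*p*q - 3*q^2, 3*p^2 + 6*p*q + q^3 + 3*q^2, r}; counting standard monomials gives mu = 7. Corank 2; j^3 = (p + q)^3 is a perfect cube, so E-series; the 4-jet and mu = 7 give E_7.

E7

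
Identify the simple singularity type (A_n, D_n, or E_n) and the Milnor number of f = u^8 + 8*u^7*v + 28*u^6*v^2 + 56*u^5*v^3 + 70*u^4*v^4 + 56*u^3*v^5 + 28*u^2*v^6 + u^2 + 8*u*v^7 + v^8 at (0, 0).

Type A_7, Milnor number mu = 7.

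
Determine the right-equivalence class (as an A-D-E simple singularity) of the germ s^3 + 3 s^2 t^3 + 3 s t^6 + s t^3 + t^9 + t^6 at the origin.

E7

The Hessian of f at 0 has rank 0. Corank 2; j^3 = s^3 is a perfect cube, so E-series; the 4-jet and mu = 7 give E_7.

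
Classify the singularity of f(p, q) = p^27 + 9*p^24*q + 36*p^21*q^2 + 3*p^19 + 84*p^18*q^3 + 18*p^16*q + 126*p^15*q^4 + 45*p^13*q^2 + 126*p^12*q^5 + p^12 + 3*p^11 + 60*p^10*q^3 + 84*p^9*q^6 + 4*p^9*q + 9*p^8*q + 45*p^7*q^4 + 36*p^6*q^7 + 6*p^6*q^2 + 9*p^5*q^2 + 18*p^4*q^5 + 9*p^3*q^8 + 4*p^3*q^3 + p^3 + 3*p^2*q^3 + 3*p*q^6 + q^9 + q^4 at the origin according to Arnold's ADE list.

E6

The Hessian of f at 0 has rank 0. Corank 2; j^3 = p^3 is a perfect cube, so E-series; the 4-jet and mu = 6 give E_6.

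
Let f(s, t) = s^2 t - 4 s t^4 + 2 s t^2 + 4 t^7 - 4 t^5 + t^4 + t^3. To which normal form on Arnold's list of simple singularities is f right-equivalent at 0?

The Hessian of f at 0 is [[0, 0], [0, 0]] with rank 0, so corank 2. A Groebner basis of the Jacobian ideal J(f) in C{s,t} is {s^3 - s^2/4 + t^2/4, s^2/4 + t^3 - t^2/4, s*t + t^2}; counting standard monomials gives mu = 5. Corank 2; j^3 = t*(s + t)^2 has shape L^2 M (L != M), so D-series; mu = 5 gives D_5.

D5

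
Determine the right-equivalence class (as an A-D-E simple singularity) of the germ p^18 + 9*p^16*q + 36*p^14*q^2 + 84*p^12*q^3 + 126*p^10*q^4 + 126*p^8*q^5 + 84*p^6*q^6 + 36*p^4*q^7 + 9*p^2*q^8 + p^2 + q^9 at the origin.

A8

The Hessian of f at 0 is [[2, 0], [0, 0]] with rank 1, so corank 1. A Groebner basis of the Jacobian ideal J(f) in C{p,q} is {q^8, p}; counting standard monomials gives mu = 8. Corank 1: A-series; mu = 8 gives A_8.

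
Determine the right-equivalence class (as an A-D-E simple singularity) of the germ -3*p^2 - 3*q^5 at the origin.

A4

The Hessian of f at 0 is [[-6, 0], [0, 0]] with rank 1, so corank 1. A Groebner basis of the Jacobian ideal J(f) in C{p,q} is {q^4, p}; counting standard monomials gives mu = 4. Corank 1: A-series; mu = 4 gives A_4.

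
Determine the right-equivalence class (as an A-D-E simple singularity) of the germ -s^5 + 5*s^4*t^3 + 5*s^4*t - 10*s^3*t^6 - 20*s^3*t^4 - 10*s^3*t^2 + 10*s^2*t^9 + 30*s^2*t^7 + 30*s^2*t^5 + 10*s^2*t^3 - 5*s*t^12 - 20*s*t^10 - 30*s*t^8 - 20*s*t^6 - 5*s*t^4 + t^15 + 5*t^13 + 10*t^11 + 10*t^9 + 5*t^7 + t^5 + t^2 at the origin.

A_4

The Hessian of f at 0 has rank 1. Corank 1: A-series; mu = 4 gives A_4.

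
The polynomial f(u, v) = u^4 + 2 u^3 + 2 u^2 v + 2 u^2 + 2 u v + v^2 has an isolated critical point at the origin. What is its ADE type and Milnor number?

The Hessian of f at 0 has rank 2. Corank 0: nondegenerate Morse point, so A_1.

Type A1, Milnor number mu = 1.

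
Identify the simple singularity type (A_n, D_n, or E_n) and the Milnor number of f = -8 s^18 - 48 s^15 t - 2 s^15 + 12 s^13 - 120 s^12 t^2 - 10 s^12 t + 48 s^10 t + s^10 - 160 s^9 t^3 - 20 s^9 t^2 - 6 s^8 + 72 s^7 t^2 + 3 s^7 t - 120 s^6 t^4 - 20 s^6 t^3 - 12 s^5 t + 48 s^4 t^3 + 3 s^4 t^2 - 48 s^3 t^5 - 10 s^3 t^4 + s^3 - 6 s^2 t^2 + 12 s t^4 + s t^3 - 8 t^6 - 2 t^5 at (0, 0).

Type E_{7}, Milnor number mu = 7.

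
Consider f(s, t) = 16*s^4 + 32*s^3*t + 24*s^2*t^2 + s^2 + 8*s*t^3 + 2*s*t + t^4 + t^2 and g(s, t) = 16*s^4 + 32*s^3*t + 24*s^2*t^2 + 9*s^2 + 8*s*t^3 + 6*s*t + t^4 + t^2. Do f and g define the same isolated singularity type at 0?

Yes.

The Hessian of f at 0 has rank 1. Corank 1: A-series; mu = 3 gives A_3. The Hessian of g at 0 has rank 1. Corank 1: A-series; mu = 3 gives A_3. Both have type A_3, hence right-equivalent.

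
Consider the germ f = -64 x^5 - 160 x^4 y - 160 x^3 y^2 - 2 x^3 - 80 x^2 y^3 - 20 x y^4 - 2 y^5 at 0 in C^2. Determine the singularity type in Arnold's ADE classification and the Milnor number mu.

The Hessian of f at 0 is [[0, 0], [0, 0]] with rank 0, so corank 2. A Groebner basis of the Jacobian ideal J(f) in C{x,y} is {y^5, x*y^3 + y^4/8, x^2}; counting standard monomials gives mu = 8. Corank 2; j^3 = -2*x^3 is a perfect cube, so E-series; the 5-jet and mu = 8 give E_8.

Type E_8, Milnor number mu = 8.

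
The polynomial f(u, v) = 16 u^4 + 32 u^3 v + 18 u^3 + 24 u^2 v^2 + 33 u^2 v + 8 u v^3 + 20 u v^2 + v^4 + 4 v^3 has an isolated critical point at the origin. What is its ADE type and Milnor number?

The Hessian of f at 0 has rank 0. Corank 2; j^3 = (2*u + v)*(3*u + 2*v)^2 has shape L^2 M (L != M), so D-series; mu = 5 gives D_5.

Type D_5, Milnor number mu = 5.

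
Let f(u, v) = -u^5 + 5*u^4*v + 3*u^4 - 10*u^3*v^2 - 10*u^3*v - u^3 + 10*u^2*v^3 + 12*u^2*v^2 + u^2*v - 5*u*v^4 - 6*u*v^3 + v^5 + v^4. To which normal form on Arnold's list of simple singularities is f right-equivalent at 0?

D5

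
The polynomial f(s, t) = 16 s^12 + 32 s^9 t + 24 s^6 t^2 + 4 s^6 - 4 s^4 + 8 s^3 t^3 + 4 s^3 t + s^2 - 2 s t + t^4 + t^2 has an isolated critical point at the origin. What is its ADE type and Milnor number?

The Hessian of f at 0 has rank 1. Corank 1: A-series; mu = 3 gives A_3.

Type A_3, Milnor number mu = 3.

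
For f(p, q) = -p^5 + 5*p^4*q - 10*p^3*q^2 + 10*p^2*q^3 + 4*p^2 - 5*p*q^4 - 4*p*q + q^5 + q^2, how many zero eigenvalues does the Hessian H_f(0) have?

1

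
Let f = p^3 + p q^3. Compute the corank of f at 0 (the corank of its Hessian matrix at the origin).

Hessian at 0 has rank 0.

2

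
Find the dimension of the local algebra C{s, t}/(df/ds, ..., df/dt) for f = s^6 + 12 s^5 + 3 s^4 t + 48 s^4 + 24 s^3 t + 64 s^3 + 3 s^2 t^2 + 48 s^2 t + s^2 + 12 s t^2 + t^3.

2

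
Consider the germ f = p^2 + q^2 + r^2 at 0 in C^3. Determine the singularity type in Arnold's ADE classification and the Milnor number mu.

Type A_1, Milnor number mu = 1.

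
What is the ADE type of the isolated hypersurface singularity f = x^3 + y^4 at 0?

The Hessian of f at 0 has rank 0. Corank 2; j^3 = x^3 is a perfect cube, so E-series; the 4-jet and mu = 6 give E_6.

E6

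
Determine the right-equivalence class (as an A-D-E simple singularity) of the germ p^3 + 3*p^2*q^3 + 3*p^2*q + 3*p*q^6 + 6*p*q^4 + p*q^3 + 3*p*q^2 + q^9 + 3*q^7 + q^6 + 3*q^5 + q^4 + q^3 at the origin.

E_7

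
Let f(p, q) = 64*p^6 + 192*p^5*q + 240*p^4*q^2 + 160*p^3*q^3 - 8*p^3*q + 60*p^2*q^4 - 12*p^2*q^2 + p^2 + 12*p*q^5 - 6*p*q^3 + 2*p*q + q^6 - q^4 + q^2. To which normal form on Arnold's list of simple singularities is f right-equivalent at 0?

A3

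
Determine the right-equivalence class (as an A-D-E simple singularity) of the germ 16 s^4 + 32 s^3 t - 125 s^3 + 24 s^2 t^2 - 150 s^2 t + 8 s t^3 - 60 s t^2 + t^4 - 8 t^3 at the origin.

The Hessian of f at 0 has rank 0. Corank 2; j^3 = -(5*s + 2*t)^3 is a perfect cube, so E-series; the 4-jet and mu = 6 give E_6.

E_6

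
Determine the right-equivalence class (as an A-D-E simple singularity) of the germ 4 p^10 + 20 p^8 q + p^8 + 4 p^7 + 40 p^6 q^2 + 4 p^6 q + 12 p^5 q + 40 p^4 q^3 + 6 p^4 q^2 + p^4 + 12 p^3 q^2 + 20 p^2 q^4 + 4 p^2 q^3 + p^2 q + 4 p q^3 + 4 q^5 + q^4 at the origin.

The Hessian of f at 0 has rank 0. Corank 2; j^3 = p^2*q has shape L^2 M (L != M), so D-series; mu = 5 gives D_5.

D5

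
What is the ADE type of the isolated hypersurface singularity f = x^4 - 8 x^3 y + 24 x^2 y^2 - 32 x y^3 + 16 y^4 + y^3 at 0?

E_{6}

The Hessian of f at 0 has rank 0. Corank 2; j^3 = y^3 is a perfect cube, so E-series; the 4-jet and mu = 6 give E_6.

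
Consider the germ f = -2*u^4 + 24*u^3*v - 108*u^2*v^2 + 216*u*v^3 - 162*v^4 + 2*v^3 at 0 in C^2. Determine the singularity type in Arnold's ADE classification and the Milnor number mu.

The Hessian of f at 0 is [[0, 0], [0, 0]] with rank 0, so corank 2. A Groebner basis of the Jacobian ideal J(f) in C{u,v} is {u^3 - 9*u^2*v, v^2}; counting standard monomials gives mu = 6. Corank 2; j^3 = 2*v^3 is a perfect cube, so E-series; the 4-jet and mu = 6 give E_6.

Type E_{6}, Milnor number mu = 6.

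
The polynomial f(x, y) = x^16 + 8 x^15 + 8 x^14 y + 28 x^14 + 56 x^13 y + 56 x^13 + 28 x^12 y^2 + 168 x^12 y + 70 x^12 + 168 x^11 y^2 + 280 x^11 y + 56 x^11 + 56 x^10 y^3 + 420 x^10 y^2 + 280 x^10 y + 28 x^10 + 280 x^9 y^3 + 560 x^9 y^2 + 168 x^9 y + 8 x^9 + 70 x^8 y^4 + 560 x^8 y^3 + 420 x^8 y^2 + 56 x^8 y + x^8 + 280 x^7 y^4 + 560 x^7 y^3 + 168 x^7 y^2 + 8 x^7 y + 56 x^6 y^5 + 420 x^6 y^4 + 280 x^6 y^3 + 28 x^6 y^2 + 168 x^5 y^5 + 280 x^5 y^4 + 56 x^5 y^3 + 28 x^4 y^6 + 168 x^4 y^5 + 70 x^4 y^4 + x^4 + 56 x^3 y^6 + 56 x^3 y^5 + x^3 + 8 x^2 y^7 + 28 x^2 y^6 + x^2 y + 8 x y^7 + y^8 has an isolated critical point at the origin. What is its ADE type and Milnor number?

The Hessian of f at 0 has rank 0. Corank 2; j^3 = x^2*(x + y) has shape L^2 M (L != M), so D-series; mu = 9 gives D_9.

Type D_{9}, Milnor number mu = 9.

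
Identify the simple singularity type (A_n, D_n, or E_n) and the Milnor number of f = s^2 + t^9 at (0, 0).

Type A8, Milnor number mu = 8.

The Hessian of f at 0 has rank 1. Corank 1: A-series; mu = 8 gives A_8.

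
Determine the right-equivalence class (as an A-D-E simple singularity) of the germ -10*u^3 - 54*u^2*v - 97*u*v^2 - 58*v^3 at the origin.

The Hessian of f at 0 has rank 0. Corank 2; j^3 = -(u + 2*v)*(10*u^2 + 34*u*v + 29*v^2) splits into three distinct lines over C (the quadratic factor has nonzero discriminant), so D_4.

D_{4}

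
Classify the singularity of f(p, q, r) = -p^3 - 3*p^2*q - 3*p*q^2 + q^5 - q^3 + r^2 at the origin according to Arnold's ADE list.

The Hessian of f at 0 is [[0, 0, 0], [0, 0, 0], [0, 0, 2]] with rank 1, so corank 2. A Groebner basis of the Jacobian ideal J(f) in C{p,q,r} is {q^4, p^2 + 2*p*q + q^2, r}; counting standard monomials gives mu = 8. Corank 2; j^3 = -(p + q)^3 is a perfect cube, so E-series; the 5-jet and mu = 8 give E_8.

E_8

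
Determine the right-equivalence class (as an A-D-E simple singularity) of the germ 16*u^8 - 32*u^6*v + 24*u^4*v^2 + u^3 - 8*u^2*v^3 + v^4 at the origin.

The Hessian of f at 0 has rank 0. Corank 2; j^3 = u^3 is a perfect cube, so E-series; the 4-jet and mu = 6 give E_6.

E_6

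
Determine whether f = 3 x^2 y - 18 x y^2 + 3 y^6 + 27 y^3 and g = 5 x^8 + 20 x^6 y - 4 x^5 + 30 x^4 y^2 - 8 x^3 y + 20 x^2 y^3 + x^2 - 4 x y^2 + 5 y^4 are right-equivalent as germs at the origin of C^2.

The Hessian of f at 0 has rank 0. Corank 2; j^3 = 3*y*(x - 3*y)^2 has shape L^2 M (L != M), so D-series; mu = 7 gives D_7. The Hessian of g at 0 has rank 1. Corank 1: A-series; mu = 3 gives A_3. f is D_7 but g is A_3, hence not right-equivalent.

No.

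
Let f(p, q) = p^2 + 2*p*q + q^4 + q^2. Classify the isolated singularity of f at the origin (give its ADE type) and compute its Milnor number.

Type A_{3}, Milnor number mu = 3.

The Hessian of f at 0 has rank 1. Corank 1: A-series; mu = 3 gives A_3.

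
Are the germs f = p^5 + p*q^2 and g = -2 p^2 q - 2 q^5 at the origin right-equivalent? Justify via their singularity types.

Yes.

The Hessian of f at 0 is [[0, 0], [0, 0]] with rank 0, so corank 2. A Groebner basis of the Jacobian ideal J(f) in C{p,q} is {p^4 + q^2/5, q^3, p*q}; counting standard monomials gives mu = 6. Corank 2; j^3 = p*q^2 has shape L^2 M (L != M), so D-series; mu = 6 gives D_6. The Hessian of g at 0 is [[0, 0], [0, 0]] with rank 0, so corank 2. A Groebner basis of the Jacobian ideal J(g) in C{p,q} is {p^2/5 + q^4, p^3, p*q}; counting standard monomials gives mu = 6. Corank 2; j^3 = -2*p^2*q has shape L^2 M (L != M), so D-series; mu = 6 gives D_6. Both have type D_6, hence right-equivalent.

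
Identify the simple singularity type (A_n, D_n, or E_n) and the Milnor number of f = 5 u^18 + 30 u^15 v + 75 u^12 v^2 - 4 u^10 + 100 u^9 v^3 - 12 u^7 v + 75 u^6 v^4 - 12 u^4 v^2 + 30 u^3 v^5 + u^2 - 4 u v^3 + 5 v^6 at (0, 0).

Type A5, Milnor number mu = 5.

The Hessian of f at 0 has rank 1. Corank 1: A-series; mu = 5 gives A_5.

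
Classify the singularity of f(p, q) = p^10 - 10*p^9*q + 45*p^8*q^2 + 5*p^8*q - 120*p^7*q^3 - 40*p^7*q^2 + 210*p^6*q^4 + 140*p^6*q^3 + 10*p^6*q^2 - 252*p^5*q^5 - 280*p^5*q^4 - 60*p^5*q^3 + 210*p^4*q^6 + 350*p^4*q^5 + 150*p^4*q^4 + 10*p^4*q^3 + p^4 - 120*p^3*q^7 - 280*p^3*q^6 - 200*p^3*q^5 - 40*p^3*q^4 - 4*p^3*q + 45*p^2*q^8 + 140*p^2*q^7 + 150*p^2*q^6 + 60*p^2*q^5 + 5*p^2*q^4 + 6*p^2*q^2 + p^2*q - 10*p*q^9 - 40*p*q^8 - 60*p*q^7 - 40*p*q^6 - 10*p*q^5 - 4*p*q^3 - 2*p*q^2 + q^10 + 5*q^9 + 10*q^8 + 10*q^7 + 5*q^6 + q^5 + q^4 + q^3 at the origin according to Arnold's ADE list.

D_{6}

The Hessian of f at 0 is [[0, 0], [0, 0]] with rank 0, so corank 2. A Groebner basis of the Jacobian ideal J(f) in C{p,q} is {p^2/5 + q^4 - q^2/5, p^3 - q^3, p*q - q^2}; counting standard monomials gives mu = 6. Corank 2; j^3 = q*(p - q)^2 has shape L^2 M (L != M), so D-series; mu = 6 gives D_6.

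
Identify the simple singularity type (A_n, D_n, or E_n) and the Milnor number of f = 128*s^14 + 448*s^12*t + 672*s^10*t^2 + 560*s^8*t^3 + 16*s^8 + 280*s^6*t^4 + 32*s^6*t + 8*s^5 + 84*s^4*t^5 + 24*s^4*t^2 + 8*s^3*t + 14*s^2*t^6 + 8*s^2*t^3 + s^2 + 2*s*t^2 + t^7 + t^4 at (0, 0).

Type A6, Milnor number mu = 6.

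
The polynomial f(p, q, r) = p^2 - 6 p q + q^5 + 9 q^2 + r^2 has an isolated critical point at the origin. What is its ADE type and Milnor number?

The Hessian of f at 0 has rank 2. Corank 1: A-series; mu = 4 gives A_4.

Type A_4, Milnor number mu = 4.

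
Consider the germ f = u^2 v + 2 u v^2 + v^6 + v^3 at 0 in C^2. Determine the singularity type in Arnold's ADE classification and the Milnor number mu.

Type D7, Milnor number mu = 7.

The Hessian of f at 0 is [[0, 0], [0, 0]] with rank 0, so corank 2. A Groebner basis of the Jacobian ideal J(f) in C{u,v} is {u^2/6 + v^5 - v^2/6, u^3 + v^3, u*v + v^2}; counting standard monomials gives mu = 7. Corank 2; j^3 = v*(u + v)^2 has shape L^2 M (L != M), so D-series; mu = 7 gives D_7.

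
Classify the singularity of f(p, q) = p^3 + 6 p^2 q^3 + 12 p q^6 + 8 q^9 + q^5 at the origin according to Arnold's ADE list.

E8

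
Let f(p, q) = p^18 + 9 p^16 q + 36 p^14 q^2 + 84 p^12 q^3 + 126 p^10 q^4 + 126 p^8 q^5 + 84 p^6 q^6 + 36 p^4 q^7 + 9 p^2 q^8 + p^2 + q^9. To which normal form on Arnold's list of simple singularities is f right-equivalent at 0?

A8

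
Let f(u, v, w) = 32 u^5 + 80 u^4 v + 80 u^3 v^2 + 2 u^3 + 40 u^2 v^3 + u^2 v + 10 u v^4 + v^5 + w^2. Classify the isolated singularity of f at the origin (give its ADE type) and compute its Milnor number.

The Hessian of f at 0 is [[0, 0, 0], [0, 0, 0], [0, 0, 2]] with rank 1, so corank 2. A Groebner basis of the Jacobian ideal J(f) in C{u,v,w} is {-u*v/10 + v^4, u*v^2, u^2 + u*v/2, w}; counting standard monomials gives mu = 6. Corank 2; j^3 = u^2*(2*u + v) has shape L^2 M (L != M), so D-series; mu = 6 gives D_6.

Type D_{6}, Milnor number mu = 6.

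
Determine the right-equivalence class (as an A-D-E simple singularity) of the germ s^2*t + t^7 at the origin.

D_8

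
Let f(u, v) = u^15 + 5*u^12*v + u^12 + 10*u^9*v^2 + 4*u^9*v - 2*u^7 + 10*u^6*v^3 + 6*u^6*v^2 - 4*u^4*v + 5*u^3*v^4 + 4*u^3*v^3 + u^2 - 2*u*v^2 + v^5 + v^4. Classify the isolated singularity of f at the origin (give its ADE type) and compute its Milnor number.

The Hessian of f at 0 has rank 1. Corank 1: A-series; mu = 4 gives A_4.

Type A4, Milnor number mu = 4.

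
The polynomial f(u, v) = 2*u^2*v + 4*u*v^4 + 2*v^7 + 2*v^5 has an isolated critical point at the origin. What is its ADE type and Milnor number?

Type D6, Milnor number mu = 6.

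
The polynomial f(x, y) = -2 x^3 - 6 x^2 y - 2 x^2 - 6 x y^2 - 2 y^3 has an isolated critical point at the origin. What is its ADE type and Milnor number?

Type A_{2}, Milnor number mu = 2.

The Hessian of f at 0 has rank 1. Corank 1: A-series; mu = 2 gives A_2.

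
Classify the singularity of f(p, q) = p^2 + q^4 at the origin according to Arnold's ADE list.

A_3

The Hessian of f at 0 has rank 1. Corank 1: A-series; mu = 3 gives A_3.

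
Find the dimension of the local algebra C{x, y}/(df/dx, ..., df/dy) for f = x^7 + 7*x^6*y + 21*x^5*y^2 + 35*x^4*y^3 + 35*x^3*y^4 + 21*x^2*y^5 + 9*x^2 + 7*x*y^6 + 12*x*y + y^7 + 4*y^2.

6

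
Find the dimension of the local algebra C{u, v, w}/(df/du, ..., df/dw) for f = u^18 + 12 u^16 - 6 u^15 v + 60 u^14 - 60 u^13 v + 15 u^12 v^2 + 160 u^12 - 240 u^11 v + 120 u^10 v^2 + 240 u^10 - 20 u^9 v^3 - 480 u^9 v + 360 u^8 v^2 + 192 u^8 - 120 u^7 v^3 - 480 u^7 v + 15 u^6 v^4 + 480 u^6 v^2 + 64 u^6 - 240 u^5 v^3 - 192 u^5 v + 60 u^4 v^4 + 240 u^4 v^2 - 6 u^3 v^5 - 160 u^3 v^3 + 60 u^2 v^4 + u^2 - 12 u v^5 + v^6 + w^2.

The Hessian of f at 0 is [[2, 0, 0], [0, 0, 0], [0, 0, 2]] with rank 2, so corank 1. A Groebner basis of the Jacobian ideal J(f) in C{u,v,w} is {v^5, u, w}; counting standard monomials gives mu = 5. Corank 1: A-series; mu = 5 gives A_5.

5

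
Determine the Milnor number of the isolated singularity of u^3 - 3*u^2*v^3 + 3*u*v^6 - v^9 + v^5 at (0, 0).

The Hessian of f at 0 is [[0, 0], [0, 0]] with rank 0, so corank 2. A Groebner basis of the Jacobian ideal J(f) in C{u,v} is {-u^2/2 + u*v^3, v^4, u^3, u^2*v}; counting standard monomials gives mu = 8. Corank 2; j^3 = u^3 is a perfect cube, so E-series; the 5-jet and mu = 8 give E_8.

8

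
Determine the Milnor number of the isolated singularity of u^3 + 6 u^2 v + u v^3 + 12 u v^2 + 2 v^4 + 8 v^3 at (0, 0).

7

The Hessian of f at 0 has rank 0. Corank 2; j^3 = (u + 2*v)^3 is a perfect cube, so E-series; the 4-jet and mu = 7 give E_7.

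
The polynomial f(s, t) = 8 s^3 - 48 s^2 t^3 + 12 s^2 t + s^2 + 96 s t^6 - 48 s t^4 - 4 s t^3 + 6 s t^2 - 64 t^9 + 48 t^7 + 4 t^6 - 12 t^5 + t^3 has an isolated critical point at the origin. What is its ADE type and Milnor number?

Type A_2, Milnor number mu = 2.

The Hessian of f at 0 has rank 1. Corank 1: A-series; mu = 2 gives A_2.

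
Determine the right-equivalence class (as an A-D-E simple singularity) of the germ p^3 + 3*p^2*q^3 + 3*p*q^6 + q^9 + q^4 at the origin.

E_6

The Hessian of f at 0 is [[0, 0], [0, 0]] with rank 0, so corank 2. A Groebner basis of the Jacobian ideal J(f) in C{p,q} is {q^3, p^2}; counting standard monomials gives mu = 6. Corank 2; j^3 = p^3 is a perfect cube, so E-series; the 4-jet and mu = 6 give E_6.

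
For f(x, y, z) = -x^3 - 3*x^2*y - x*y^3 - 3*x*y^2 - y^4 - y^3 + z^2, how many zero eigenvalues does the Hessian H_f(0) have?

2

The Hessian at 0 is [[0, 0, 0], [0, 0, 0], [0, 0, 2]] of rank 1; hence corank 2.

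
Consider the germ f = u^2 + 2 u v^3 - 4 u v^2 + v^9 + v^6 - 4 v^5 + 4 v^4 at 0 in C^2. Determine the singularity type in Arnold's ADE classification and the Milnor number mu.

Type A_8, Milnor number mu = 8.

The Hessian of f at 0 is [[2, 0], [0, 0]] with rank 1, so corank 1. A Groebner basis of the Jacobian ideal J(f) in C{u,v} is {u^2*v^2 + 4*u^2*v + 12*u^2 - 32*u*v^2 - 16*u*v - 32*u + 64*v^2, u^3 + 12*u^2*v + 40*u^2 - 112*u*v^2 - 64*u*v - 128*u + 256*v^2, u + v^3 - 2*v^2}; counting standard monomials gives mu = 8. Corank 1: A-series; mu = 8 gives A_8.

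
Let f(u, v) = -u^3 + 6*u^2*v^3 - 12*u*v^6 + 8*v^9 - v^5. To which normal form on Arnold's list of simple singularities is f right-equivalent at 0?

The Hessian of f at 0 is [[0, 0], [0, 0]] with rank 0, so corank 2. A Groebner basis of the Jacobian ideal J(f) in C{u,v} is {-u^2/4 + u*v^3, v^4, u^3, u^2*v}; counting standard monomials gives mu = 8. Corank 2; j^3 = -u^3 is a perfect cube, so E-series; the 5-jet and mu = 8 give E_8.

E_8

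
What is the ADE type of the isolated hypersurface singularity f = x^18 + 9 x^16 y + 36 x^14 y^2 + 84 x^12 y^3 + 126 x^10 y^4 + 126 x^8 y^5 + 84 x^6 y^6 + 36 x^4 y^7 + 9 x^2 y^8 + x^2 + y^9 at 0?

A_8

The Hessian of f at 0 has rank 1. Corank 1: A-series; mu = 8 gives A_8.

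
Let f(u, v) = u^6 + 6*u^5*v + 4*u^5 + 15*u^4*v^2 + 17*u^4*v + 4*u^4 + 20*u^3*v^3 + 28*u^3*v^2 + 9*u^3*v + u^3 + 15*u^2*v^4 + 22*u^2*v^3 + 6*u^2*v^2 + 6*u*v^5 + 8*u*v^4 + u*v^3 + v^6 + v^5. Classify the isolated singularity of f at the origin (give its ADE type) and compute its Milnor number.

The Hessian of f at 0 has rank 0. Corank 2; j^3 = u^3 is a perfect cube, so E-series; the 4-jet and mu = 7 give E_7.

Type E_{7}, Milnor number mu = 7.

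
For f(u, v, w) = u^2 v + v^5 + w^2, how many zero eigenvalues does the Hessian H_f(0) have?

2

Hessian at 0 has rank 1.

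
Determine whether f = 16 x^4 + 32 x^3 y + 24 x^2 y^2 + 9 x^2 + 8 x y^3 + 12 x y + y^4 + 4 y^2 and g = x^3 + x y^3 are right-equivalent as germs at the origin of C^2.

The Hessian of f at 0 has rank 1. Corank 1: A-series; mu = 3 gives A_3. The Hessian of g at 0 has rank 0. Corank 2; j^3 = x^3 is a perfect cube, so E-series; the 4-jet and mu = 7 give E_7. f is A_3 but g is E_7, hence not right-equivalent.

No.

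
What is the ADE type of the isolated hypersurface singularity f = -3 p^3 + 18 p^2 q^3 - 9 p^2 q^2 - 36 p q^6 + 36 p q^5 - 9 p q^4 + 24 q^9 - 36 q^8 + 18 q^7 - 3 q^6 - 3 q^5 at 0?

E8

The Hessian of f at 0 has rank 0. Corank 2; j^3 = -3*p^3 is a perfect cube, so E-series; the 5-jet and mu = 8 give E_8.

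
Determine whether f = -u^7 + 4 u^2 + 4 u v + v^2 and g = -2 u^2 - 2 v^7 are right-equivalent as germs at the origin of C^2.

Yes.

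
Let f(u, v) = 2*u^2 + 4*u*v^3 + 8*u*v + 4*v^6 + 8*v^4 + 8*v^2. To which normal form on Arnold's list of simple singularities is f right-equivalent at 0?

A_{5}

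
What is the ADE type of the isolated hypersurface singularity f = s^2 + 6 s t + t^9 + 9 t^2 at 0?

A_{8}

The Hessian of f at 0 has rank 1. Corank 1: A-series; mu = 8 gives A_8.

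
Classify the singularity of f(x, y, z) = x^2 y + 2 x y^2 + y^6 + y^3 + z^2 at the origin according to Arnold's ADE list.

D_7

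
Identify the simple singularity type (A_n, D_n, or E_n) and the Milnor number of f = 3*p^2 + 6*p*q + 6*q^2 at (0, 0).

Type A_{1}, Milnor number mu = 1.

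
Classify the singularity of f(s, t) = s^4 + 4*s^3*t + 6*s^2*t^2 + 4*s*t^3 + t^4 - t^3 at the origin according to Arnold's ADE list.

The Hessian of f at 0 has rank 0. Corank 2; j^3 = -t^3 is a perfect cube, so E-series; the 4-jet and mu = 6 give E_6.

E_{6}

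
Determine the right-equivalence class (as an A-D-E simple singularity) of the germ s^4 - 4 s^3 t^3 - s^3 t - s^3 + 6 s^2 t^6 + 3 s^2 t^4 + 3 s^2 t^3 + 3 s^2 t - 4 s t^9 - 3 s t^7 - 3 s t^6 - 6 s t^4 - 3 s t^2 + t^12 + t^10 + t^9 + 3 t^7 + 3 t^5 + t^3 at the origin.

E_{7}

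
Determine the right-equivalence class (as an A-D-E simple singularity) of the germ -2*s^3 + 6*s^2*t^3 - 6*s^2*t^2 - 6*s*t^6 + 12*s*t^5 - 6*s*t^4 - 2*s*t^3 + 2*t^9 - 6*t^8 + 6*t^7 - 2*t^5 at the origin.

The Hessian of f at 0 is [[0, 0], [0, 0]] with rank 0, so corank 2. A Groebner basis of the Jacobian ideal J(f) in C{s,t} is {-s^2 + t^4 - t^3/3, s^3, s^2*t + s^2/3 + t^3/9, s^2 + s*t^2 + t^3/3}; counting standard monomials gives mu = 7. Corank 2; j^3 = -2*s^3 is a perfect cube, so E-series; the 4-jet and mu = 7 give E_7.

E7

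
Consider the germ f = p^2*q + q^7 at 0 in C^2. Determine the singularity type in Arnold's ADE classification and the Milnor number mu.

Type D8, Milnor number mu = 8.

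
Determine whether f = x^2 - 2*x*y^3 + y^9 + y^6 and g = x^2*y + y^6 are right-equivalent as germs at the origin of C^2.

No.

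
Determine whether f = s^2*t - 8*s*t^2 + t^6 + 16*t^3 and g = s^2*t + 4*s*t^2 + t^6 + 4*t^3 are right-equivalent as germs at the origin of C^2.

Yes.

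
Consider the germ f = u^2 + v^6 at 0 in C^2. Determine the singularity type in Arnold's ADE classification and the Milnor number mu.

Type A_{5}, Milnor number mu = 5.

The Hessian of f at 0 has rank 1. Corank 1: A-series; mu = 5 gives A_5.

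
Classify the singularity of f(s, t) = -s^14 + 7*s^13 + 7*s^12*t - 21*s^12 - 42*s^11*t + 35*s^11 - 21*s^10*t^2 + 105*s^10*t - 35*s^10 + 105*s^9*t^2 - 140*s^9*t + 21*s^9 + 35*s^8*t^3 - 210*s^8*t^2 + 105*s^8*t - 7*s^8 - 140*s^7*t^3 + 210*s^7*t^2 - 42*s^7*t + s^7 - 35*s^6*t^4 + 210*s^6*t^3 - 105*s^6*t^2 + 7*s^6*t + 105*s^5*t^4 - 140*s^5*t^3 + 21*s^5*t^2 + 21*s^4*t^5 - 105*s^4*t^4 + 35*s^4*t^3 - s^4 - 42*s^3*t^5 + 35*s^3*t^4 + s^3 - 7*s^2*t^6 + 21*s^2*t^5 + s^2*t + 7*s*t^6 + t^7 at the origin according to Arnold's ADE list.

D_{8}

The Hessian of f at 0 has rank 0. Corank 2; j^3 = s^2*(s + t) has shape L^2 M (L != M), so D-series; mu = 8 gives D_8.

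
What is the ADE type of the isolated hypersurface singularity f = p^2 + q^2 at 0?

A_1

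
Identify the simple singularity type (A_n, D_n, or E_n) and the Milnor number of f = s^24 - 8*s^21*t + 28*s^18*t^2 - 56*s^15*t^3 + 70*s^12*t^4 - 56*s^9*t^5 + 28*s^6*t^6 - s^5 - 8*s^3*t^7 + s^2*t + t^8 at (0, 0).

The Hessian of f at 0 is [[0, 0], [0, 0]] with rank 0, so corank 2. A Groebner basis of the Jacobian ideal J(f) in C{s,t} is {s^2/8 + t^7, s^3, s*t}; counting standard monomials gives mu = 9. Corank 2; j^3 = s^2*t has shape L^2 M (L != M), so D-series; mu = 9 gives D_9.

Type D_9, Milnor number mu = 9.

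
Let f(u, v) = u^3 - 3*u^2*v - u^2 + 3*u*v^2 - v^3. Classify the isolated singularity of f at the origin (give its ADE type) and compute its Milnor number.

The Hessian of f at 0 is [[-2, 0], [0, 0]] with rank 1, so corank 1. A Groebner basis of the Jacobian ideal J(f) in C{u,v} is {v^2, u}; counting standard monomials gives mu = 2. Corank 1: A-series; mu = 2 gives A_2.

Type A_2, Milnor number mu = 2.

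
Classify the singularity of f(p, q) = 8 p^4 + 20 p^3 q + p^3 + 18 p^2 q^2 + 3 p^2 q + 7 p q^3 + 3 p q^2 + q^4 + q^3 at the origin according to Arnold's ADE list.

E_{7}

The Hessian of f at 0 is [[0, 0], [0, 0]] with rank 0, so corank 2. A Groebner basis of the Jacobian ideal J(f) in C{p,q} is {3*p^2/4 + 3*p*q/2 + q^4 - q^3/4 + 3*q^2/4, p^3 + 9*p^2/4 + 9*p*q/2 + q^3/4 + 9*q^2/4, p^2*q - 7*p^2/4 - 7*p*q/2 - 5*q^3/12 - 7*q^2/4, p^2 + p*q^2 + 2*p*q + 2*q^3/3 + q^2}; counting standard monomials gives mu = 7. Corank 2; j^3 = (p + q)^3 is a perfect cube, so E-series; the 4-jet and mu = 7 give E_7.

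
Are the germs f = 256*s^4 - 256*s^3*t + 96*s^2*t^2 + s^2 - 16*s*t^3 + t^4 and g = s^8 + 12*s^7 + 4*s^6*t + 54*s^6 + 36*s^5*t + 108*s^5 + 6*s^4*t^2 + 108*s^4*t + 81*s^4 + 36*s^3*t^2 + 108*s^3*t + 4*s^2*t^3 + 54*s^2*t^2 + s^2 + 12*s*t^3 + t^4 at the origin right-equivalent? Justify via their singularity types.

Yes.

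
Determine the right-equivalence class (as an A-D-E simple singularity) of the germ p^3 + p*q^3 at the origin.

The Hessian of f at 0 is [[0, 0], [0, 0]] with rank 0, so corank 2. A Groebner basis of the Jacobian ideal J(f) in C{p,q} is {p^3, p*q^2, 3*p^2 + q^3}; counting standard monomials gives mu = 7. Corank 2; j^3 = p^3 is a perfect cube, so E-series; the 4-jet and mu = 7 give E_7.

E_{7}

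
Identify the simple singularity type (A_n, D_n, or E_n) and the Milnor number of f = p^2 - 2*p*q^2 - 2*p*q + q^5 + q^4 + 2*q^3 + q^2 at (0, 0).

Type A_4, Milnor number mu = 4.

The Hessian of f at 0 is [[2, -2], [-2, 2]] with rank 1, so corank 1. A Groebner basis of the Jacobian ideal J(f) in C{p,q} is {p^2 - 2*p*q + p - q, -p + q^2 + q}; counting standard monomials gives mu = 4. Corank 1: A-series; mu = 4 gives A_4.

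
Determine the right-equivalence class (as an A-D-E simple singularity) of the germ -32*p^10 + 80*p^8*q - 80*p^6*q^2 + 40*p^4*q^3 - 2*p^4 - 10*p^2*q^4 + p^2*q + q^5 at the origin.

D6

The Hessian of f at 0 is [[0, 0], [0, 0]] with rank 0, so corank 2. A Groebner basis of the Jacobian ideal J(f) in C{p,q} is {p^2/5 + q^4, p^3, p*q}; counting standard monomials gives mu = 6. Corank 2; j^3 = p^2*q has shape L^2 M (L != M), so D-series; mu = 6 gives D_6.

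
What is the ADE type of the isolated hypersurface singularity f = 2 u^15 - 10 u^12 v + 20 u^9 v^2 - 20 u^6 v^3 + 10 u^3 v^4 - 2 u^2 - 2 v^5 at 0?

The Hessian of f at 0 has rank 1. Corank 1: A-series; mu = 4 gives A_4.

A4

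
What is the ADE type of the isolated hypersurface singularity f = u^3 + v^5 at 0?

E_{8}

The Hessian of f at 0 has rank 0. Corank 2; j^3 = u^3 is a perfect cube, so E-series; the 5-jet and mu = 8 give E_8.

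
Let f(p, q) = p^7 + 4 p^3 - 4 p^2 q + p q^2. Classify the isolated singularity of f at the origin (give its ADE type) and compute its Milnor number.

The Hessian of f at 0 has rank 0. Corank 2; j^3 = p*(2*p - q)^2 has shape L^2 M (L != M), so D-series; mu = 8 gives D_8.

Type D_{8}, Milnor number mu = 8.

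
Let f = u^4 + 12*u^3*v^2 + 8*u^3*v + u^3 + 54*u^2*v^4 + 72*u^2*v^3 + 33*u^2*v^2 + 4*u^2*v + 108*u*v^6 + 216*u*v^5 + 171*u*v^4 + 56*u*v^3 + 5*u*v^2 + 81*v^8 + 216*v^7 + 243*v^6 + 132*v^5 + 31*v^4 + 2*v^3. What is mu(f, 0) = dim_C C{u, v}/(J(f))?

5

The Hessian of f at 0 has rank 0. Corank 2; j^3 = (u + v)^2*(u + 2*v) has shape L^2 M (L != M), so D-series; mu = 5 gives D_5.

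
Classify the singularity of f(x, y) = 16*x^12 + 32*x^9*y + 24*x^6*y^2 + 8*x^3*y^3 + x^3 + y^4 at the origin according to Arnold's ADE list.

The Hessian of f at 0 is [[0, 0], [0, 0]] with rank 0, so corank 2. A Groebner basis of the Jacobian ideal J(f) in C{x,y} is {y^3, x^2}; counting standard monomials gives mu = 6. Corank 2; j^3 = x^3 is a perfect cube, so E-series; the 4-jet and mu = 6 give E_6.

E_6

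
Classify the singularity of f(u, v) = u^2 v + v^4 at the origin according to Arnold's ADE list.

The Hessian of f at 0 has rank 0. Corank 2; j^3 = u^2*v has shape L^2 M (L != M), so D-series; mu = 5 gives D_5.

D_{5}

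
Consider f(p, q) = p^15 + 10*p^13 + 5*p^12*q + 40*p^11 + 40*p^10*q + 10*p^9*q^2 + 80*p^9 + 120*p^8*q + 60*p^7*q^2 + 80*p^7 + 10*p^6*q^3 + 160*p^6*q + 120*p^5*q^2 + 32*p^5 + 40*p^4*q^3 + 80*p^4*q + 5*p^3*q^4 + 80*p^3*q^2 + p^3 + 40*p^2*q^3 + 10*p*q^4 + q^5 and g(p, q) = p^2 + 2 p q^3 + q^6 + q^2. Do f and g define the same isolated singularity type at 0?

The Hessian of f at 0 has rank 0. Corank 2; j^3 = p^3 is a perfect cube, so E-series; the 5-jet and mu = 8 give E_8. The Hessian of g at 0 has rank 2. Corank 0: nondegenerate Morse point, so A_1. f is E_8 but g is A_1, hence not right-equivalent.

No.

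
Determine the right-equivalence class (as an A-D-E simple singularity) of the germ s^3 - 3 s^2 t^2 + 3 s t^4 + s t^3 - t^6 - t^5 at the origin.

E_7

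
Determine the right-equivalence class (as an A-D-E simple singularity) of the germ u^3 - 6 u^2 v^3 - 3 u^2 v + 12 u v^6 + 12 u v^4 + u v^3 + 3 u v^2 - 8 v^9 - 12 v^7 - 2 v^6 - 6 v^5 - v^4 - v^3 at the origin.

E_7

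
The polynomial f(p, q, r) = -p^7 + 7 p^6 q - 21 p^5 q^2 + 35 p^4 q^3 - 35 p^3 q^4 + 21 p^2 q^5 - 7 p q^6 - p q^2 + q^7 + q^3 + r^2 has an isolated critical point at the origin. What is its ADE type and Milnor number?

Type D_8, Milnor number mu = 8.

The Hessian of f at 0 has rank 1. Corank 2; j^3 = -q^2*(p - q) has shape L^2 M (L != M), so D-series; mu = 8 gives D_8.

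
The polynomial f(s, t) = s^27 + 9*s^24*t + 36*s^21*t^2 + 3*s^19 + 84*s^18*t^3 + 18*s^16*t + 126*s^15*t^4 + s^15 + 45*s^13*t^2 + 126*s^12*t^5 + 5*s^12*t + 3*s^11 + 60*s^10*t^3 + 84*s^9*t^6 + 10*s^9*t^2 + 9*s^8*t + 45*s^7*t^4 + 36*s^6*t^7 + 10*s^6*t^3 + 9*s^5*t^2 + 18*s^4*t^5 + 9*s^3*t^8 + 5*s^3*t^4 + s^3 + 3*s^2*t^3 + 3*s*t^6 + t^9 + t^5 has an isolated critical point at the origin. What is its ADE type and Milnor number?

Type E_{8}, Milnor number mu = 8.

The Hessian of f at 0 is [[0, 0], [0, 0]] with rank 0, so corank 2. A Groebner basis of the Jacobian ideal J(f) in C{s,t} is {s^2/2 + s*t^3, t^4, s^3, s^2*t}; counting standard monomials gives mu = 8. Corank 2; j^3 = s^3 is a perfect cube, so E-series; the 5-jet and mu = 8 give E_8.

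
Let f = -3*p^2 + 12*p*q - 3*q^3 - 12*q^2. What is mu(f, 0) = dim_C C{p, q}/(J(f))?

2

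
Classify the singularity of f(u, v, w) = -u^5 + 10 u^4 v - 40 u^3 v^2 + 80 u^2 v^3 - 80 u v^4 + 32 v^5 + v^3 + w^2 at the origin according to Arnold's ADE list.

E_{8}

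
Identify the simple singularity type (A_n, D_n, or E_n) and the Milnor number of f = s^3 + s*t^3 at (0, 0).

Type E7, Milnor number mu = 7.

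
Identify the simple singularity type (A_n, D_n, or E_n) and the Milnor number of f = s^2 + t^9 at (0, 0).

Type A_8, Milnor number mu = 8.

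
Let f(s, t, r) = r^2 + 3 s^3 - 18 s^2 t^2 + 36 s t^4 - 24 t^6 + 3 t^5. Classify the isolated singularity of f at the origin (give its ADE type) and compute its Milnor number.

Type E_{8}, Milnor number mu = 8.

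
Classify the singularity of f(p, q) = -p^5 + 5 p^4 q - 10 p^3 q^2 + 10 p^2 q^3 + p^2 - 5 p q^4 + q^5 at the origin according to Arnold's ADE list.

A_{4}

The Hessian of f at 0 is [[2, 0], [0, 0]] with rank 1, so corank 1. A Groebner basis of the Jacobian ideal J(f) in C{p,q} is {q^4, p}; counting standard monomials gives mu = 4. Corank 1: A-series; mu = 4 gives A_4.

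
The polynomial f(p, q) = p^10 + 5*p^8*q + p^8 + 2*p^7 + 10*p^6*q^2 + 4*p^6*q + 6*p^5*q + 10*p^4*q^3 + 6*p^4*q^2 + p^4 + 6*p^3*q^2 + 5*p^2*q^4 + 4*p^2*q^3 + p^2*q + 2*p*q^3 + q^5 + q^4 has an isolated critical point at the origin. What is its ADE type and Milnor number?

The Hessian of f at 0 is [[0, 0], [0, 0]] with rank 0, so corank 2. A Groebner basis of the Jacobian ideal J(f) in C{p,q} is {p*q^2, p*q + q^3, p^2 - 4*p*q}; counting standard monomials gives mu = 5. Corank 2; j^3 = p^2*q has shape L^2 M (L != M), so D-series; mu = 5 gives D_5.

Type D5, Milnor number mu = 5.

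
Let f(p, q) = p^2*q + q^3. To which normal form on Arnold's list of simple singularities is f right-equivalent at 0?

The Hessian of f at 0 is [[0, 0], [0, 0]] with rank 0, so corank 2. A Groebner basis of the Jacobian ideal J(f) in C{p,q} is {q^3, p^2 + 3*q^2, p*q}; counting standard monomials gives mu = 4. Corank 2; j^3 = q*(p^2 + q^2) splits into three distinct lines over C (the quadratic factor has nonzero discriminant), so D_4.

D4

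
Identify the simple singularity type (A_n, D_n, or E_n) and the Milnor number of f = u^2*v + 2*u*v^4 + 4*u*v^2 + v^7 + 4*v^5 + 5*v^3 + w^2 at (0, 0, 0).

The Hessian of f at 0 has rank 1. Corank 2; j^3 = v*(u^2 + 4*u*v + 5*v^2) splits into three distinct lines over C (the quadratic factor has nonzero discriminant), so D_4.

Type D_4, Milnor number mu = 4.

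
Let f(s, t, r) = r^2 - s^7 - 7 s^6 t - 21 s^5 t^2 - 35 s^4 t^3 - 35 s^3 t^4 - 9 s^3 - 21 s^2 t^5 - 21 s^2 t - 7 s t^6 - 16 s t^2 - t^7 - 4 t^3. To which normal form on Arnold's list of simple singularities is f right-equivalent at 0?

The Hessian of f at 0 is [[0, 0, 0], [0, 0, 0], [0, 0, 2]] with rank 1, so corank 2. A Groebner basis of the Jacobian ideal J(f) in C{s,t,r} is {-2187*s*t/7 + t^6 - 1458*t^2/7, s*t^2 + 2*t^3/3, s^2 + 5*s*t/3 + 2*t^2/3, r}; counting standard monomials gives mu = 8. Corank 2; j^3 = -(s + t)*(3*s + 2*t)^2 has shape L^2 M (L != M), so D-series; mu = 8 gives D_8.

D8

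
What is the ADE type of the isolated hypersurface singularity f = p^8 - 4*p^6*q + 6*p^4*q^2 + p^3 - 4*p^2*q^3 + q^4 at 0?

E_{6}

The Hessian of f at 0 has rank 0. Corank 2; j^3 = p^3 is a perfect cube, so E-series; the 4-jet and mu = 6 give E_6.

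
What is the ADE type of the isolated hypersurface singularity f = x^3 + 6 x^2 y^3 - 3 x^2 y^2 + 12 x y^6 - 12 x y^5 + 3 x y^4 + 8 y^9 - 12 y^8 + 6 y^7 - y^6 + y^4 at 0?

E6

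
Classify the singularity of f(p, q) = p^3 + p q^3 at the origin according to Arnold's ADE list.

E_7

The Hessian of f at 0 has rank 0. Corank 2; j^3 = p^3 is a perfect cube, so E-series; the 4-jet and mu = 7 give E_7.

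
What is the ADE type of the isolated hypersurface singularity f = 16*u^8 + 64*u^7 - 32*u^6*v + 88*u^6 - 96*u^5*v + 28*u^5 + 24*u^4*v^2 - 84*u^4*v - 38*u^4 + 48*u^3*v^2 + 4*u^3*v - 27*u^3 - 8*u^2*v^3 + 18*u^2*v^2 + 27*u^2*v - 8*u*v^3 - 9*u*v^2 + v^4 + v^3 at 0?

E_6

The Hessian of f at 0 is [[0, 0], [0, 0]] with rank 0, so corank 2. A Groebner basis of the Jacobian ideal J(f) in C{u,v} is {u^3 + 27*u^2/4 - 9*u*v/2 + 3*v^2/4, u^2*v + 18*u^2 - 12*u*v + 2*v^2, 189*u^2/4 + u*v^2 - 63*u*v/2 + 21*v^2/4, 243*u^2/2 - 81*u*v + v^3 + 27*v^2/2}; counting standard monomials gives mu = 6. Corank 2; j^3 = -(3*u - v)^3 is a perfect cube, so E-series; the 4-jet and mu = 6 give E_6.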